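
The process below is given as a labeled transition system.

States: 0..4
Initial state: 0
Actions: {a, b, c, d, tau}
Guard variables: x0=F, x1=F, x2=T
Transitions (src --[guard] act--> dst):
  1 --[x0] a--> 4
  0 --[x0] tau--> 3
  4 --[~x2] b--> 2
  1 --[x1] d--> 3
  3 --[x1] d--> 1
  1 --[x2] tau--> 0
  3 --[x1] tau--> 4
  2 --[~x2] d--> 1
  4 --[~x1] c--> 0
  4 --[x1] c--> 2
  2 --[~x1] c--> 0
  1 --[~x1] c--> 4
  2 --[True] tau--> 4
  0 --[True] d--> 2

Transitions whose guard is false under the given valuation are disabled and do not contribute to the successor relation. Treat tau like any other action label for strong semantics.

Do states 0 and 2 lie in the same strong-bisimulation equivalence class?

Bisimulation quotient by refinement:
  P[0] = {{0,1,2,3,4}}
  P[1] = {{0},{1,2},{3},{4}}
  P[2] = {{0},{1},{2},{3},{4}}
5 equivalence class(es) (converged in 3)
0∈{0}, 2∈{2}

Answer: NOT BISIMILAR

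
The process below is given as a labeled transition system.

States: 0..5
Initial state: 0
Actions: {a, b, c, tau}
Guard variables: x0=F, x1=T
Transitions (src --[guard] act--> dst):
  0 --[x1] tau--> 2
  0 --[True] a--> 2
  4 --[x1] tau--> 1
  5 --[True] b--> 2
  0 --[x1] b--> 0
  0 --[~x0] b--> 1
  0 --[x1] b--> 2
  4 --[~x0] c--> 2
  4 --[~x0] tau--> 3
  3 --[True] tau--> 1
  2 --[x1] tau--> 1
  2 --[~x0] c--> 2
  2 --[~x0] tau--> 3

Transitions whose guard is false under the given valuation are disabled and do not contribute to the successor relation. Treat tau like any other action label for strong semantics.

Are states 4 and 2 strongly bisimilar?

Answer: BISIMILAR

Analysis:
Bisimulation quotient by refinement:
  π0 = {{0,1,2,3,4,5}}
  π1 = {{0},{1},{2,4},{3},{5}}
Fixed point at round 2; 5 class(es).
4∈{2,4}, 2∈{2,4}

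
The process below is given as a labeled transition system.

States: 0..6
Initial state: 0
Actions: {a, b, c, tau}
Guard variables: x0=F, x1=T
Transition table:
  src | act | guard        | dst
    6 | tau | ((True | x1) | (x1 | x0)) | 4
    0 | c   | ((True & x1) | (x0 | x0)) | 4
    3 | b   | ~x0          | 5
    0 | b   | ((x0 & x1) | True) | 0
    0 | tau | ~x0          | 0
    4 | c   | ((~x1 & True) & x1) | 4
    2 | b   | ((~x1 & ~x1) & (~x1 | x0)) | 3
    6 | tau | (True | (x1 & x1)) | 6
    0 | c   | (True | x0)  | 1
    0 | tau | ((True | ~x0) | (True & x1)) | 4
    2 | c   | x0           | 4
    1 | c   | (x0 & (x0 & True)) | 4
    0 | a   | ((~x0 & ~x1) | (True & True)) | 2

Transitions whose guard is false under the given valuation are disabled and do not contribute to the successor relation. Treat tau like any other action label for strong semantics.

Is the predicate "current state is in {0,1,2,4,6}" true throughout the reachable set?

Answer: INVARIANT HOLDS

Analysis:
Safe = {0,1,2,4,6}
Reach set: {0,1,2,4}
  0: ✓
  1: ✓
  2: ✓
  4: ✓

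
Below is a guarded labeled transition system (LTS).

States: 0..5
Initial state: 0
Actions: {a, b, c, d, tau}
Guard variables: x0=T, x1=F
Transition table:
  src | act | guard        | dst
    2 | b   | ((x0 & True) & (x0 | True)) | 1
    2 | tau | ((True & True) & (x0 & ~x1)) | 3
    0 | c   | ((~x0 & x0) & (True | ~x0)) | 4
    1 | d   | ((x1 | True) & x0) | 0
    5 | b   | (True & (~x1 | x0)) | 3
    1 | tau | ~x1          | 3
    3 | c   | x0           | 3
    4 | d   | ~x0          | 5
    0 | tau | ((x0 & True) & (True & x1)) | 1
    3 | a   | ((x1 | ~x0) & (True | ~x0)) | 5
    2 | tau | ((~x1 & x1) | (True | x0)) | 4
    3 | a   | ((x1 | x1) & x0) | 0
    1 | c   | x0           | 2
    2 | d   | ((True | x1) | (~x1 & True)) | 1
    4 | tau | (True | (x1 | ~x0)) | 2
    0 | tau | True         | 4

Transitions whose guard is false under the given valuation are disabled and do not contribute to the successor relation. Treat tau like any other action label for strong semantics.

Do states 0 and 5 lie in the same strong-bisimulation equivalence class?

Bisimulation quotient by refinement:
  P[0] = {{0,1,2,3,4,5}}
  P[1] = {{0,4},{1},{2},{3},{5}}
  P[2] = {{0},{1},{2},{3},{4},{5}}
6 equivalence class(es) (converged in 3)
class of 0: {0}; class of 5: {5}

Answer: NOT BISIMILAR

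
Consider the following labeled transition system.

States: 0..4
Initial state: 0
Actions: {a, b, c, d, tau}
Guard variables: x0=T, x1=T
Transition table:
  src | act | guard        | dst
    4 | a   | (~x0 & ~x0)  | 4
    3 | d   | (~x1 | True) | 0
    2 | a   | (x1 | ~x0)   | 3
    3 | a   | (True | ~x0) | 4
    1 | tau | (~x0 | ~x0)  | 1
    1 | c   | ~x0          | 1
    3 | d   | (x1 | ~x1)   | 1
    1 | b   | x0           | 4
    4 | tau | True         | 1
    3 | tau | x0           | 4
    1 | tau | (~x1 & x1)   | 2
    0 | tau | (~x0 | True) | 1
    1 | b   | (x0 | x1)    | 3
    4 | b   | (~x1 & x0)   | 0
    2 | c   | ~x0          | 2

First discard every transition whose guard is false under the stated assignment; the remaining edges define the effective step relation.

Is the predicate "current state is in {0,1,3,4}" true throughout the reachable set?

Safe = {0,1,3,4}
R = {0,1,3,4}
  0: ok
  1: ok
  3: ok
  4: ok

Answer: INVARIANT HOLDS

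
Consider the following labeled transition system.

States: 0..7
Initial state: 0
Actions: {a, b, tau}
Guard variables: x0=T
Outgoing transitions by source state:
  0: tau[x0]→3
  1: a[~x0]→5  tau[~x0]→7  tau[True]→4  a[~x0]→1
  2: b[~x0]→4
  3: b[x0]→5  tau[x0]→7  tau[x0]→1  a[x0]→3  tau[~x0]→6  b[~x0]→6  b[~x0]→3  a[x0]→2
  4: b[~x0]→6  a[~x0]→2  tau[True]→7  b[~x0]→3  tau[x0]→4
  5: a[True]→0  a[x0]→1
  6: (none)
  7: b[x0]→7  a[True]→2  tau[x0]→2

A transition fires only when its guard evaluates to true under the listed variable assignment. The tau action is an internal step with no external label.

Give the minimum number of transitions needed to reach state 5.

Layered search for 5:
  depth 0: {0}
  depth 1: {3}
  depth 2: {1,2,5,7}
5 enters at depth 2; path tau·b

Answer: 2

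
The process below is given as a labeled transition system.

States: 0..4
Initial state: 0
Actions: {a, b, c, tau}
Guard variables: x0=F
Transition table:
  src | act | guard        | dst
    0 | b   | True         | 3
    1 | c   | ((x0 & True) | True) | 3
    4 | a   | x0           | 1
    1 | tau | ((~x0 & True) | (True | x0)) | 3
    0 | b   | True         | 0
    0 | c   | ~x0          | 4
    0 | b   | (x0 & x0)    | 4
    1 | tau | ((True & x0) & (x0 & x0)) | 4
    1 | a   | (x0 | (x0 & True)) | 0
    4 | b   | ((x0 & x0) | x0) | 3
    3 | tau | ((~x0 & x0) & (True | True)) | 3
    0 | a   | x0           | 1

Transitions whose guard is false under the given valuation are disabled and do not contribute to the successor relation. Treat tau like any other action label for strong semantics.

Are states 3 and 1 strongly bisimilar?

Refine partition for ~:
  P[0] = {{0,1,2,3,4}}
  P[1] = {{0},{1},{2,3,4}}
3 equivalence class(es) (converged in 2)
class of 3: {2,3,4}; class of 1: {1}

Answer: NOT BISIMILAR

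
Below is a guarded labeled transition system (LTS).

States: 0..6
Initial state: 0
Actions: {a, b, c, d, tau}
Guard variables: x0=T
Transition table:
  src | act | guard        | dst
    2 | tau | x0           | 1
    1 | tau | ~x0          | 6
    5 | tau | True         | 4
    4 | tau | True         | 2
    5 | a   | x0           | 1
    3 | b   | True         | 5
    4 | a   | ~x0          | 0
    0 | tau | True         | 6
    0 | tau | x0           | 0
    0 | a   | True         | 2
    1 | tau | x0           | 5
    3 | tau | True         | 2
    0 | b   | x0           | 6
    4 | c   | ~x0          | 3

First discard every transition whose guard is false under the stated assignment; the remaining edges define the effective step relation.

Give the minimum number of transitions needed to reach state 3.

BFS to 3:
  L0 = {0}
  L1 = {2,6}
  L2 = {1}
  L3 = {5}
  L4 = {4}
3 never appears.

Answer: UNREACHABLE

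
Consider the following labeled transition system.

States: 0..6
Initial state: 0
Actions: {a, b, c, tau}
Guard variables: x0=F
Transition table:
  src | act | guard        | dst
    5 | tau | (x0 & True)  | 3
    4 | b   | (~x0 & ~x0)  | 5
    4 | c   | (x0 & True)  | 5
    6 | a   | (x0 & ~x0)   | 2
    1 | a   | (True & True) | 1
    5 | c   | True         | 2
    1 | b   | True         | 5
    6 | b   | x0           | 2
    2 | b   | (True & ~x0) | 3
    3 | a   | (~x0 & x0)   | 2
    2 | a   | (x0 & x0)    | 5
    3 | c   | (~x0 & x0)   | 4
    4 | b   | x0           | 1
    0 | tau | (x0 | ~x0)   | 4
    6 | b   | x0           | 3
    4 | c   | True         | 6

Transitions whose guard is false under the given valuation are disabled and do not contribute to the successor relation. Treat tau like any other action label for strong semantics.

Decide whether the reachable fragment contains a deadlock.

R = {0,2,3,4,5,6}
  0: tau→4  [deg 1]
  2: b→3  [deg 1]
  3: ∅  [deadlock]
  4: b→5  c→6  [deg 2]
  5: c→2  [deg 1]
  6: ∅  [deadlock]
trace reaching 3: tau·b·c·b

Answer: DEADLOCK at state 3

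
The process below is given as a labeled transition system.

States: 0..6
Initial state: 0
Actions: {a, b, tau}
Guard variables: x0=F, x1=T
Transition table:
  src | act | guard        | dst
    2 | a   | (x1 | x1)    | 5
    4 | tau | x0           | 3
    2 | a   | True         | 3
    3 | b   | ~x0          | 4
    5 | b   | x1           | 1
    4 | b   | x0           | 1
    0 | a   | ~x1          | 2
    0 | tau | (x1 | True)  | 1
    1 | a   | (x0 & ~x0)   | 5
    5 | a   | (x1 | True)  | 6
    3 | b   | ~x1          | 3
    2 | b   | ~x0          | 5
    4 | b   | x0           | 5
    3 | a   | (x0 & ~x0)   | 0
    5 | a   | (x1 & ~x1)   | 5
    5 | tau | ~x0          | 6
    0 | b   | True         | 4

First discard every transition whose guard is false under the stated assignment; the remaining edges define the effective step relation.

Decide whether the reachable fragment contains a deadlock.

Reachable = {0,1,4}
  0: b→4  tau→1  [2 out]
  1: ∅  [STUCK]
  4: ∅  [STUCK]
Path to 1: tau

Answer: DEADLOCK at state 1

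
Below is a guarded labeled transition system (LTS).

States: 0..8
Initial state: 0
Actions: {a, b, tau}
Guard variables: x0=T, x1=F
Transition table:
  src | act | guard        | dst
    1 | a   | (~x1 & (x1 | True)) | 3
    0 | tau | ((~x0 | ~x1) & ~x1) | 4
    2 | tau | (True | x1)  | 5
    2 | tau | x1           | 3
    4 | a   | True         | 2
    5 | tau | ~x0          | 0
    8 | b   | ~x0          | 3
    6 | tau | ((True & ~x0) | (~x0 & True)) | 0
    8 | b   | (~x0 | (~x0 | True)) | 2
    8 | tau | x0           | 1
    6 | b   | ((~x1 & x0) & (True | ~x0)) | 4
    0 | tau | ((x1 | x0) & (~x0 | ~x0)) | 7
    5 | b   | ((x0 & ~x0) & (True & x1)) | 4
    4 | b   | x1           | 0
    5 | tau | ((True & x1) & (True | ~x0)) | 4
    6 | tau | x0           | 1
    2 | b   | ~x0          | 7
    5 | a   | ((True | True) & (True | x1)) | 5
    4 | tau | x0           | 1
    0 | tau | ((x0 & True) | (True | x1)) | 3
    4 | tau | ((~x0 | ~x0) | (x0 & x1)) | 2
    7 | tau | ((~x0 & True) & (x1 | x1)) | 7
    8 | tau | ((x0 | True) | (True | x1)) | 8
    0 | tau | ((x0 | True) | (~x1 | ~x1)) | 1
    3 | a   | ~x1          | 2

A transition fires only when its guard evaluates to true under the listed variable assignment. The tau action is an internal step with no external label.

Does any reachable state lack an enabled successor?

Answer: DEADLOCK-FREE

Working:
R = {0,1,2,3,4,5}
  0: tau→1  tau→3  tau→4  [3 exit(s)]
  1: a→3  [1 exit(s)]
  2: tau→5  [1 exit(s)]
  3: a→2  [1 exit(s)]
  4: a→2  tau→1  [2 exit(s)]
  5: a→5  [1 exit(s)]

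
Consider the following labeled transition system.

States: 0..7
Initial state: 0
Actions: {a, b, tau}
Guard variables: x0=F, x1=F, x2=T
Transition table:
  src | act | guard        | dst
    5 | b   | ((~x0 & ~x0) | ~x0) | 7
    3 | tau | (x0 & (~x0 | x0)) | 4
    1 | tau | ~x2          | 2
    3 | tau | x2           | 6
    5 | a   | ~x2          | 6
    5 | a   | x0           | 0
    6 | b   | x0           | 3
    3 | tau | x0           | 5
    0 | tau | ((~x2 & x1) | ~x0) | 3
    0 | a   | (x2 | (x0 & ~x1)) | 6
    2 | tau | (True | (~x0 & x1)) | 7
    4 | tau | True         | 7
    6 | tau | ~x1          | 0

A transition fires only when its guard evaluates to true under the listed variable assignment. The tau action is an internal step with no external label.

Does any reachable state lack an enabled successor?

Answer: DEADLOCK-FREE

Trace:
Reachable = {0,3,6}
  0: a→6  tau→3  [2 out]
  3: tau→6  [1 out]
  6: tau→0  [1 out]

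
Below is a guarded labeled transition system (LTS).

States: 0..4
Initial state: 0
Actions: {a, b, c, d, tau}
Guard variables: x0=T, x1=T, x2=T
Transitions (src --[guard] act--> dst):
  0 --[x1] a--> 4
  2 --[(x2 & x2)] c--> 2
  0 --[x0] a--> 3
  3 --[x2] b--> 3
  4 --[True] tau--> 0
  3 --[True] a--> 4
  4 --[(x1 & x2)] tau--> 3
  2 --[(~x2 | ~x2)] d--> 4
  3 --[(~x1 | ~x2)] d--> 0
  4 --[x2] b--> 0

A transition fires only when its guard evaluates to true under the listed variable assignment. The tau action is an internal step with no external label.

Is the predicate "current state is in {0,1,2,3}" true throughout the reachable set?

Allowed set {0,1,2,3}
R = {0,3,4}
  0: ok
  3: ok
  4: outside
counterexample path to 4: a

Answer: INVARIANT VIOLATED at state 4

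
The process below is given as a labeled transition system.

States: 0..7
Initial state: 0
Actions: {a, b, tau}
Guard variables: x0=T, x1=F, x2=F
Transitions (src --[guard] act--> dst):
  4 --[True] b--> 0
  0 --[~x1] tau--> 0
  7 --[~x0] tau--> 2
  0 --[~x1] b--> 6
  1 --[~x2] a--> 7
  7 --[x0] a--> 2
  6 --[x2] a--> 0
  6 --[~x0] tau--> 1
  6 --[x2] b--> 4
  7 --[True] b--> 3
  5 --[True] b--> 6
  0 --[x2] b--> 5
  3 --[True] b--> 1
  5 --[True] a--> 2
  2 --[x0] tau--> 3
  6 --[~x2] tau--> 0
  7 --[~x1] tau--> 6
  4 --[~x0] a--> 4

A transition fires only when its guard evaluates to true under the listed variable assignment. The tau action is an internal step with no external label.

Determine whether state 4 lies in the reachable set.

12 transition(s) survive guard evaluation.
Layer 0: {0}
Layer 1: {6}  cumulative {0,6}
Reach set: {0,6}

Answer: UNREACHABLE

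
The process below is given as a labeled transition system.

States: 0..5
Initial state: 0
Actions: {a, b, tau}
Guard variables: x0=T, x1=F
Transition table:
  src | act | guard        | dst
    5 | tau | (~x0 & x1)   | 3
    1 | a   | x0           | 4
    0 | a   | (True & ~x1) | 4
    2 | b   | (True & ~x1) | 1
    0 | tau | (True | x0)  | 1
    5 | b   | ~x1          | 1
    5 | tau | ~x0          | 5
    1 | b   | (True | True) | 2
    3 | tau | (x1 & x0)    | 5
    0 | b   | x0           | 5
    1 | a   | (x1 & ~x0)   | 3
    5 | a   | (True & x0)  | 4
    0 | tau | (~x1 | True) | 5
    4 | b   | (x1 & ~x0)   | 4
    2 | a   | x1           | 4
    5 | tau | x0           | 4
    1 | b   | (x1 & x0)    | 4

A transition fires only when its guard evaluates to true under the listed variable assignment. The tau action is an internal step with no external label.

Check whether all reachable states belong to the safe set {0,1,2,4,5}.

Answer: INVARIANT HOLDS

Working:
Inv-set: {0,1,2,4,5}
Reach set: {0,1,2,4,5}
  0: ✓
  1: ✓
  2: ✓
  4: ✓
  5: ✓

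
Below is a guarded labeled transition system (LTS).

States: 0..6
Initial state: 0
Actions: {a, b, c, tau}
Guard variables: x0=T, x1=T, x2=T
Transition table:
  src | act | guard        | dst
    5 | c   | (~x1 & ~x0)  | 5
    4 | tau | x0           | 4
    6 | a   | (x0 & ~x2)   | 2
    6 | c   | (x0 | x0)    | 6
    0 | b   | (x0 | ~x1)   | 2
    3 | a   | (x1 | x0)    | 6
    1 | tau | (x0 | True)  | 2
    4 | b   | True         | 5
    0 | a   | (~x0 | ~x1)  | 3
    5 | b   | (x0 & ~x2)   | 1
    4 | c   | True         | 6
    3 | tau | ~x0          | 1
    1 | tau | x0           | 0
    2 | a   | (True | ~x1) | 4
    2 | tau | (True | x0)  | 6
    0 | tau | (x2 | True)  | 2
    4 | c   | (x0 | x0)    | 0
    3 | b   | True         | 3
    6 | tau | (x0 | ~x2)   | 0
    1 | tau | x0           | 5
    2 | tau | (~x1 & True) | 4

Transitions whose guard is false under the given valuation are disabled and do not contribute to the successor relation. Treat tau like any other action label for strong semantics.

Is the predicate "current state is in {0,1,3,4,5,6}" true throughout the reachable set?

Answer: INVARIANT VIOLATED at state 2

Analysis:
Allowed set {0,1,3,4,5,6}
R = {0,2,4,5,6}
  0: ✓
  2: VIOLATES
  4: ✓
  5: ✓
  6: ✓
witness against invariant: b → 2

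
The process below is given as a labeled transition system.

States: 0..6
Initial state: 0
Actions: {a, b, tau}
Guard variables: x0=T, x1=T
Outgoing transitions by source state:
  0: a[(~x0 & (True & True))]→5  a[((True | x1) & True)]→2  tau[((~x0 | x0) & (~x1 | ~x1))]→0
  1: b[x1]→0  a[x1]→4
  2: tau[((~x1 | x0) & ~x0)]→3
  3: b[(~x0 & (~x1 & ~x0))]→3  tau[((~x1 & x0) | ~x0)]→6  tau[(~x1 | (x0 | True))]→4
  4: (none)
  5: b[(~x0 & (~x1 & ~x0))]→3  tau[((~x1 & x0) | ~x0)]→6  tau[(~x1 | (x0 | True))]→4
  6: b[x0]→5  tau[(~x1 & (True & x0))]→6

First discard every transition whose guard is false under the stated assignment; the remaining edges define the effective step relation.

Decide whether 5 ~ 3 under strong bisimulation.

Bisimulation quotient by refinement:
  π0 = {{0,1,2,3,4,5,6}}
  π1 = {{0},{1},{2,4},{3,5},{6}}
5 equivalence class(es) (converged in 2)
class of 5: {3,5}; class of 3: {3,5}

Answer: BISIMILAR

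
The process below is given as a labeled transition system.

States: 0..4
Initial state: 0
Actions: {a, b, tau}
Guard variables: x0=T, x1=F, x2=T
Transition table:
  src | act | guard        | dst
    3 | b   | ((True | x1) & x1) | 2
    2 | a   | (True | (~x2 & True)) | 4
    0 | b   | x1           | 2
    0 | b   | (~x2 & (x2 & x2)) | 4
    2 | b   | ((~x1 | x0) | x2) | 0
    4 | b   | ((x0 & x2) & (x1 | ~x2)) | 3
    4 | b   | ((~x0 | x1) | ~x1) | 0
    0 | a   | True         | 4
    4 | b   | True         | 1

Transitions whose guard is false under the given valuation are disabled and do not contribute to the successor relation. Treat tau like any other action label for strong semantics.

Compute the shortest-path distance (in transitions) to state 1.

BFS to 1:
  L0 = {0}
  L1 = {4}
  L2 = {1}
first hit 1 at d=2 via a·b

Answer: 2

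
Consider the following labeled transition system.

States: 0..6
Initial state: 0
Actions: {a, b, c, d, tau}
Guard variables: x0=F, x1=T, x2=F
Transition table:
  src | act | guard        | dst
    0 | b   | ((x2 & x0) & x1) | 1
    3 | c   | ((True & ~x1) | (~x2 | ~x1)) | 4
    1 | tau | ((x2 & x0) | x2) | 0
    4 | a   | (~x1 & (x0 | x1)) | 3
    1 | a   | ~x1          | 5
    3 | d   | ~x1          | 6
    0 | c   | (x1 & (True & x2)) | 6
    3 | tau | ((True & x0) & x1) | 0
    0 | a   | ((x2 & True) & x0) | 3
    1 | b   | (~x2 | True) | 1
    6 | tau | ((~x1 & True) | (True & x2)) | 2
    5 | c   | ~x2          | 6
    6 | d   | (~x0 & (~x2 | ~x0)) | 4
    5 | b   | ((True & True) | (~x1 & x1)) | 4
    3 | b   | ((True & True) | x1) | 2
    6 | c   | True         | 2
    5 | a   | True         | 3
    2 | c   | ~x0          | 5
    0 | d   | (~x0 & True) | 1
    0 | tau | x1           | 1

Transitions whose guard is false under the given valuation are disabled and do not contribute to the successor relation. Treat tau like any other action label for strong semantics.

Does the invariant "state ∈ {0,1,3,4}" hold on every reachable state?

Inv-set: {0,1,3,4}
R = {0,1}
  0: ok
  1: ok

Answer: INVARIANT HOLDS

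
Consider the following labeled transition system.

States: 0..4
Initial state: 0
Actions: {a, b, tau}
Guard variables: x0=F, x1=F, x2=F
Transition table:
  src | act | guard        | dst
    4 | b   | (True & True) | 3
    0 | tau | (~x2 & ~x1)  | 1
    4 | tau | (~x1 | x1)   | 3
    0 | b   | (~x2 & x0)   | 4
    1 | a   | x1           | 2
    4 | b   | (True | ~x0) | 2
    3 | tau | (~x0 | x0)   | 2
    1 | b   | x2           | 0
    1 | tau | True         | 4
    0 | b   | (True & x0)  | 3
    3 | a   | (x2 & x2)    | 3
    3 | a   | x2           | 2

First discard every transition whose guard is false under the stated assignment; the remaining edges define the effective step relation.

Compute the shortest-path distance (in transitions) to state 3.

Answer: 3

Analysis:
Breadth-first toward 3:
  Layer 0: {0}
  Layer 1: {1}
  Layer 2: {4}
  Layer 3: {2,3}
3 enters at depth 3; path tau·tau·b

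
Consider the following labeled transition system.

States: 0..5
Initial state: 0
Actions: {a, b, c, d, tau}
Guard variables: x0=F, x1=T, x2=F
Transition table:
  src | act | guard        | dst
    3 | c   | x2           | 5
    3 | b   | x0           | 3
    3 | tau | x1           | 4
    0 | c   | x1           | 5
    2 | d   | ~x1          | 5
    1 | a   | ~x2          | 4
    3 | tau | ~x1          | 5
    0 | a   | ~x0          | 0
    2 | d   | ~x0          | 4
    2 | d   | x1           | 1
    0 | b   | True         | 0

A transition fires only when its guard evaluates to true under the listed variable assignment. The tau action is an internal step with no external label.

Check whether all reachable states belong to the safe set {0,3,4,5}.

Allowed set {0,3,4,5}
Reach set: {0,5}
  0: safe
  5: safe

Answer: INVARIANT HOLDS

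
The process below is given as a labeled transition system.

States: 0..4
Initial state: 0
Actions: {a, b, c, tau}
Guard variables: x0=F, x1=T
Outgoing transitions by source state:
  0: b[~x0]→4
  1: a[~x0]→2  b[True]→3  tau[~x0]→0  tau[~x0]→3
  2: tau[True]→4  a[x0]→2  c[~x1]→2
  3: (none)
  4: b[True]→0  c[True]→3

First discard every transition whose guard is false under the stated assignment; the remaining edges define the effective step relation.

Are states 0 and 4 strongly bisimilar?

Compute ~ classes (split until stable):
  round 0: {{0,1,2,3,4}}
  round 1: {{0},{1},{2},{3},{4}}
Fixed point at round 2; 5 class(es).
[0]={0}  [4]={4}

Answer: NOT BISIMILAR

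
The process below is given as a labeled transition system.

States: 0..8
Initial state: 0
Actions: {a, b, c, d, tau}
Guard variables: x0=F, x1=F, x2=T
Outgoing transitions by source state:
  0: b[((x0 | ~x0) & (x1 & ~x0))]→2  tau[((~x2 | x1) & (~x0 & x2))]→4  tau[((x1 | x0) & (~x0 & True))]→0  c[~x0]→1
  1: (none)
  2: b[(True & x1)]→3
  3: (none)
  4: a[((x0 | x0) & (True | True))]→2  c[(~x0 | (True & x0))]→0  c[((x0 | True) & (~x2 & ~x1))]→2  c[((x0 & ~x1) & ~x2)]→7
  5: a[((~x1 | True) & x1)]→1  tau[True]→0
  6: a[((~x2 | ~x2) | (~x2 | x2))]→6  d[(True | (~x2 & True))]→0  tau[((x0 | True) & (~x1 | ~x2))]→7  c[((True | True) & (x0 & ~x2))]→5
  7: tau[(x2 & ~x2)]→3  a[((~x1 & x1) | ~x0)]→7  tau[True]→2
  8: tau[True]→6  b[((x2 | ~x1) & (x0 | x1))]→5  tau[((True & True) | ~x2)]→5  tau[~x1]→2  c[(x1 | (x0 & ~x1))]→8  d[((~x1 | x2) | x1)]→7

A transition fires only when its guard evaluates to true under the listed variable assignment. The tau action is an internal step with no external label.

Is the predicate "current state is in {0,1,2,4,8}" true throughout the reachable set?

Answer: INVARIANT HOLDS

Working:
Allowed set {0,1,2,4,8}
Reach set: {0,1}
  0: ✓
  1: ✓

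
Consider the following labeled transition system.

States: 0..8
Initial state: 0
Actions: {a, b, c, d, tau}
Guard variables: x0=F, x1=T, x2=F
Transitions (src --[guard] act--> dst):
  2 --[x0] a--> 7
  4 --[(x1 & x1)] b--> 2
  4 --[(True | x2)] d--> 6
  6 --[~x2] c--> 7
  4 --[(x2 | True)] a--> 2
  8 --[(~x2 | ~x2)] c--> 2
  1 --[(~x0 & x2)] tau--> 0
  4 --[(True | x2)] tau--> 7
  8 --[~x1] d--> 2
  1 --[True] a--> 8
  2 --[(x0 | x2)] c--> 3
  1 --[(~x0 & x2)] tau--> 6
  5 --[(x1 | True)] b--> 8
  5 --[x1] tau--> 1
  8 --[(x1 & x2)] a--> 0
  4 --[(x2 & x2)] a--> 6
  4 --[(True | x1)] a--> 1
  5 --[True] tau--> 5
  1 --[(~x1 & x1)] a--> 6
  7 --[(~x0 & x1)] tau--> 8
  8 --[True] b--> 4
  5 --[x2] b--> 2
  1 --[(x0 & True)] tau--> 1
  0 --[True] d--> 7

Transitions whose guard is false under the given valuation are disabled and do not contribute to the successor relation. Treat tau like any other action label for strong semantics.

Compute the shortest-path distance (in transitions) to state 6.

Answer: 4

Trace:
Layered search for 6:
  depth 0: {0}
  depth 1: {7}
  depth 2: {8}
  depth 3: {2,4}
  depth 4: {1,6}
depth(6)=4, e.g. d·tau·b·d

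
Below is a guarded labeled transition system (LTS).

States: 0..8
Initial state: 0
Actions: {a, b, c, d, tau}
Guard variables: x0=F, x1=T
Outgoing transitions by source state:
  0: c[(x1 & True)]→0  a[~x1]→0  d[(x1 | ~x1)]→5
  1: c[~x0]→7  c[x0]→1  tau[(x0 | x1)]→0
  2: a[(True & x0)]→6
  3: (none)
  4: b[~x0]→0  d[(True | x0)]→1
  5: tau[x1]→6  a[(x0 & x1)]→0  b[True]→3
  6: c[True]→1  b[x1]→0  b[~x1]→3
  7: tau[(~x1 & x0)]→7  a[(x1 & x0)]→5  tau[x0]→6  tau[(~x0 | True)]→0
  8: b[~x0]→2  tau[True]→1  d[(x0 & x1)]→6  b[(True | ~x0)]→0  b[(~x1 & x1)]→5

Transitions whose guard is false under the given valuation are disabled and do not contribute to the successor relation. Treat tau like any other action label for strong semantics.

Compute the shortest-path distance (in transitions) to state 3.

Layered search for 3:
  L0 = {0}
  L1 = {5}
  L2 = {3,6}
first hit 3 at d=2 via d·b

Answer: 2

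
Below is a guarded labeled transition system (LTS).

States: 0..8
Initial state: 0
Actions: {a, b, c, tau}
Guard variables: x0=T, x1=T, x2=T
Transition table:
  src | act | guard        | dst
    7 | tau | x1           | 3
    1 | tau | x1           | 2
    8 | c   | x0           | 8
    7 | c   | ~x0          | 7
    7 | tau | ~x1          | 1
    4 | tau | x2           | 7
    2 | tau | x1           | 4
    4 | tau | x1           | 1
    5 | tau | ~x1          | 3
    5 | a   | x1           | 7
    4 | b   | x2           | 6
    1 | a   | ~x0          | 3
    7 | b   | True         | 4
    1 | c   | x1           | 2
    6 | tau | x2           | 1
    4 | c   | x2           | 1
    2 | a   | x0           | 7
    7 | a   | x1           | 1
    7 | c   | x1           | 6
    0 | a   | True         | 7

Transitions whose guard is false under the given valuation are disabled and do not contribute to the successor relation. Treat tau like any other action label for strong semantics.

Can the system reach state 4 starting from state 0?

After dropping false guards: 16 live edges.
Layer 0: {0}
Layer 1: {7}  now seen {0,7}
Layer 2: {1,3,4,6}  now seen {0,1,3,4,6,7}
Layer 3: {2}  now seen {0,1,2,3,4,6,7}
Reachable = {0,1,2,3,4,6,7}
Path to 4: a·b

Answer: REACHABLE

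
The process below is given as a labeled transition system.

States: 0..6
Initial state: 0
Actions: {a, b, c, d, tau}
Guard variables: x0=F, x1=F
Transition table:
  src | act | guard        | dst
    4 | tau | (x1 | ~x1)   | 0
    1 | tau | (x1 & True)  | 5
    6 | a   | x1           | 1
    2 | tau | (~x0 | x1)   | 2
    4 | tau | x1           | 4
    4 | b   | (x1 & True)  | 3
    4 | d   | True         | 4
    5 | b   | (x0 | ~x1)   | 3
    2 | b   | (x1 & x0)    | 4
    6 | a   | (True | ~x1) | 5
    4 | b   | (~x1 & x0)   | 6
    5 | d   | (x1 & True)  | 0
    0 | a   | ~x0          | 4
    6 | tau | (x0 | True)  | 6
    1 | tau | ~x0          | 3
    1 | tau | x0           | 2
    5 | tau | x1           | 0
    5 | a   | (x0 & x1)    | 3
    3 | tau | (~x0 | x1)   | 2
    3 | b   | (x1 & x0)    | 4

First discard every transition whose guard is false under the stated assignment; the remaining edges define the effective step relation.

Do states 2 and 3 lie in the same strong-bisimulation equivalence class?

Compute ~ classes (split until stable):
  π0 = {{0,1,2,3,4,5,6}}
  π1 = {{0},{1,2,3},{4},{5},{6}}
5 equivalence class(es) (converged in 2)
2∈{1,2,3}, 3∈{1,2,3}

Answer: BISIMILAR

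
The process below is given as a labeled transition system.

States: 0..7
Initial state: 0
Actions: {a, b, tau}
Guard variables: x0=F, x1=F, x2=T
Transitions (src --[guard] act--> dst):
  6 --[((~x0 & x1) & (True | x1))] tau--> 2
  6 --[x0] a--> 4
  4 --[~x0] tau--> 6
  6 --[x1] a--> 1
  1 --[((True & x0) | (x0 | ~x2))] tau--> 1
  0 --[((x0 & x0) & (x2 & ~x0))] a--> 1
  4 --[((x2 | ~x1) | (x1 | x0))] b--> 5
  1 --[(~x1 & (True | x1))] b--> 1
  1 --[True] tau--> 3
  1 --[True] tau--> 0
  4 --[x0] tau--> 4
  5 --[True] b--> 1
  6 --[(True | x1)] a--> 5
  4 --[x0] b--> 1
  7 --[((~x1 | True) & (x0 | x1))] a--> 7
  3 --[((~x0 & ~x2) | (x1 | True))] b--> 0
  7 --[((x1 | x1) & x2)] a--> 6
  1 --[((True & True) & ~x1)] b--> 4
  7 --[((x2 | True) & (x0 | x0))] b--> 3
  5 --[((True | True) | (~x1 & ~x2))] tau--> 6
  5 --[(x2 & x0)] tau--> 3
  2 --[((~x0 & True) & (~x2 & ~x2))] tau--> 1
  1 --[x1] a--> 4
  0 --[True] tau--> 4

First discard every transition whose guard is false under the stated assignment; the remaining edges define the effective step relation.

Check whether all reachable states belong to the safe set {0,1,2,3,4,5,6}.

Inv-set: {0,1,2,3,4,5,6}
Reachable = {0,1,3,4,5,6}
  0: ✓
  1: ✓
  3: ✓
  4: ✓
  5: ✓
  6: ✓

Answer: INVARIANT HOLDS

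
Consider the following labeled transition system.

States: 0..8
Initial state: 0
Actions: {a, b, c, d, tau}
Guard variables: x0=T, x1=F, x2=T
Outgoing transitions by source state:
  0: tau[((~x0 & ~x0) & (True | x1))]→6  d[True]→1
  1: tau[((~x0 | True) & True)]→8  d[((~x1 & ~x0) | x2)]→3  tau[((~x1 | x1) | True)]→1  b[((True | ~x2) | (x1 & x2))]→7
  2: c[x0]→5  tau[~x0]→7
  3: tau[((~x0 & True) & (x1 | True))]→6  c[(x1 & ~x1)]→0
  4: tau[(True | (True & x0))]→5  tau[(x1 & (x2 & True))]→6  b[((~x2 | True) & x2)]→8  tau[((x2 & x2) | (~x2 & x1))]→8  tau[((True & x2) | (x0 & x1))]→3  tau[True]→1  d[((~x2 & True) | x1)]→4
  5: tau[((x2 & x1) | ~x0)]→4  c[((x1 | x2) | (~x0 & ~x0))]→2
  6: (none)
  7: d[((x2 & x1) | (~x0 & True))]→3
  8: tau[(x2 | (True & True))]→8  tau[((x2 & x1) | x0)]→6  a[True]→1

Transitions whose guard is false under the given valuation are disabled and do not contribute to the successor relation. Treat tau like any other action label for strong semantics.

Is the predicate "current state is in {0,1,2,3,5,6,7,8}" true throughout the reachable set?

Answer: INVARIANT HOLDS

Analysis:
Allowed set {0,1,2,3,5,6,7,8}
R = {0,1,3,6,7,8}
  0: ok
  1: ok
  3: ok
  6: ok
  7: ok
  8: ok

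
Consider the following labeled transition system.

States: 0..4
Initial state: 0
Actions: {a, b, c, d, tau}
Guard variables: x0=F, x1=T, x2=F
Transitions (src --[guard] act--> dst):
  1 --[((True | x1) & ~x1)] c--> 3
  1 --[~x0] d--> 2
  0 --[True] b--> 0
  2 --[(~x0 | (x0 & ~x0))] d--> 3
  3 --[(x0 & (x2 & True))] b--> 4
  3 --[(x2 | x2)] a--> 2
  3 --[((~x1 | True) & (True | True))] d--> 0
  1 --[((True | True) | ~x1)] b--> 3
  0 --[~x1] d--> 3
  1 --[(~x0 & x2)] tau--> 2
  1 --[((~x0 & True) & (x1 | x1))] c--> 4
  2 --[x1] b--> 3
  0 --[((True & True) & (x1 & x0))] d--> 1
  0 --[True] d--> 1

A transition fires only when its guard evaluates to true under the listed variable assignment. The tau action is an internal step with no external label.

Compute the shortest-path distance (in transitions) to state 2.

BFS to 2:
  L0 = {0}
  L1 = {1}
  L2 = {2,3,4}
depth(2)=2, e.g. d·d

Answer: 2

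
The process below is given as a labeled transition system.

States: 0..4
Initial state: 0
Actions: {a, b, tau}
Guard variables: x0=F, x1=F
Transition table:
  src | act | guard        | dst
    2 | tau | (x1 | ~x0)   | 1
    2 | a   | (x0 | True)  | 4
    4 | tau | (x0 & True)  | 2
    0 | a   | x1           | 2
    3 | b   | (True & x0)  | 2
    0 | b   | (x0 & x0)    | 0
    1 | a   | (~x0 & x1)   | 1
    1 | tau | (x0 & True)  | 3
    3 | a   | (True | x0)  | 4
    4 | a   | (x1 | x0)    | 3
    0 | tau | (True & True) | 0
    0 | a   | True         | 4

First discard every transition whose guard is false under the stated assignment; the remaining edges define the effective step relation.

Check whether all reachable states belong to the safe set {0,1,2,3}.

Allowed set {0,1,2,3}
Reachable = {0,4}
  0: safe
  4: VIOLATES
witness against invariant: a → 4

Answer: INVARIANT VIOLATED at state 4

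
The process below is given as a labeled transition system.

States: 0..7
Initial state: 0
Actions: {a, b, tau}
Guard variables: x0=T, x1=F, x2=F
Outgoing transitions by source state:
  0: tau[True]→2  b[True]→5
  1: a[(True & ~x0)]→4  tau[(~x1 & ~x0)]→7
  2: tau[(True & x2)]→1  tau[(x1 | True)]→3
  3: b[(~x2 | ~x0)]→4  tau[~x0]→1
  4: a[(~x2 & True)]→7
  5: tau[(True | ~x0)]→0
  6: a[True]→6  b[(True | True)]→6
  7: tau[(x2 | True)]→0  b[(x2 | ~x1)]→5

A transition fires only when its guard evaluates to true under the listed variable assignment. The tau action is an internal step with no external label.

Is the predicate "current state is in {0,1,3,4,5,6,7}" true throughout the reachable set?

Allowed set {0,1,3,4,5,6,7}
Reach set: {0,2,3,4,5,7}
  0: safe
  2: VIOLATES
  3: safe
  4: safe
  5: safe
  7: safe
witness against invariant: tau → 2

Answer: INVARIANT VIOLATED at state 2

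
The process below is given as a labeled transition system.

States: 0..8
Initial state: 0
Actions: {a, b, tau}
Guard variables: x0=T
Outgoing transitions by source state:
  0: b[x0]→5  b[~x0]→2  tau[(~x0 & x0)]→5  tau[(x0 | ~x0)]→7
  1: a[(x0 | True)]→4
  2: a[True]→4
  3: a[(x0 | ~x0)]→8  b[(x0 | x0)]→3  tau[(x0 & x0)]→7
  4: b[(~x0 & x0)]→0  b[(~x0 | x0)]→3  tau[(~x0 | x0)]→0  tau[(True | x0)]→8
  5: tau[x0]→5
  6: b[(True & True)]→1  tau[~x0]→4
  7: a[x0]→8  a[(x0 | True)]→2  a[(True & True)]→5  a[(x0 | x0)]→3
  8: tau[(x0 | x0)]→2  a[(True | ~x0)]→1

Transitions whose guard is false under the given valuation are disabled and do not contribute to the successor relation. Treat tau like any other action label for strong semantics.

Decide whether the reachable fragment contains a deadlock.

Answer: DEADLOCK-FREE

Analysis:
Reach set: {0,1,2,3,4,5,7,8}
  0: b→5  tau→7  [2 exit(s)]
  1: a→4  [1 exit(s)]
  2: a→4  [1 exit(s)]
  3: a→8  b→3  tau→7  [3 exit(s)]
  4: b→3  tau→0  tau→8  [3 exit(s)]
  5: tau→5  [1 exit(s)]
  7: a→2  a→3  a→5  a→8  [4 exit(s)]
  8: a→1  tau→2  [2 exit(s)]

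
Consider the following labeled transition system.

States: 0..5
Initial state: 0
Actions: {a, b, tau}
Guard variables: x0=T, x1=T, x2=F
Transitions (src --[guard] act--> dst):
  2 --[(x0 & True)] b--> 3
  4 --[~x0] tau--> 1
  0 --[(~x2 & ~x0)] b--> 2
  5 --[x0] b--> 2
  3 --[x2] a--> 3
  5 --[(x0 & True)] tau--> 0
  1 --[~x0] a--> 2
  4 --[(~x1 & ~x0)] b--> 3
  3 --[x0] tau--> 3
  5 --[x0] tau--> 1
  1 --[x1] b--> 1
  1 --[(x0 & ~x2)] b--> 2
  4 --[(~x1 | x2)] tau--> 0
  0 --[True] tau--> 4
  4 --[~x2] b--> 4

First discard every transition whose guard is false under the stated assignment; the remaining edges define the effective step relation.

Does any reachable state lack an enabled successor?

R = {0,4}
  0: tau→4  [1 exit(s)]
  4: b→4  [1 exit(s)]

Answer: DEADLOCK-FREE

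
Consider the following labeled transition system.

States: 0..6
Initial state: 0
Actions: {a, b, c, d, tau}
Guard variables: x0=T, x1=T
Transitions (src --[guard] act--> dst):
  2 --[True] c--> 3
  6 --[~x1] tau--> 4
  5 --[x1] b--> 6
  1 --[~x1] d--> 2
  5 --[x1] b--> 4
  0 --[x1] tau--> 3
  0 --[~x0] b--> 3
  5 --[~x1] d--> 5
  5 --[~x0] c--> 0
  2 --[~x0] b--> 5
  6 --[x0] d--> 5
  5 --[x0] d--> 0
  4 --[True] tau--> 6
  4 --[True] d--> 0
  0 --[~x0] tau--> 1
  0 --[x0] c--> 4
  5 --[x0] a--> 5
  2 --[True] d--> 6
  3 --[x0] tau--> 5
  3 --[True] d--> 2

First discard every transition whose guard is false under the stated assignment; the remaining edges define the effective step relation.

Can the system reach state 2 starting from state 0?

After dropping false guards: 13 live edges.
depth 0: {0}
depth 1: {3,4}  total {0,3,4}
depth 2: {2,5,6}  total {0,2,3,4,5,6}
Reach set: {0,2,3,4,5,6}
trace reaching 2: tau·d

Answer: REACHABLE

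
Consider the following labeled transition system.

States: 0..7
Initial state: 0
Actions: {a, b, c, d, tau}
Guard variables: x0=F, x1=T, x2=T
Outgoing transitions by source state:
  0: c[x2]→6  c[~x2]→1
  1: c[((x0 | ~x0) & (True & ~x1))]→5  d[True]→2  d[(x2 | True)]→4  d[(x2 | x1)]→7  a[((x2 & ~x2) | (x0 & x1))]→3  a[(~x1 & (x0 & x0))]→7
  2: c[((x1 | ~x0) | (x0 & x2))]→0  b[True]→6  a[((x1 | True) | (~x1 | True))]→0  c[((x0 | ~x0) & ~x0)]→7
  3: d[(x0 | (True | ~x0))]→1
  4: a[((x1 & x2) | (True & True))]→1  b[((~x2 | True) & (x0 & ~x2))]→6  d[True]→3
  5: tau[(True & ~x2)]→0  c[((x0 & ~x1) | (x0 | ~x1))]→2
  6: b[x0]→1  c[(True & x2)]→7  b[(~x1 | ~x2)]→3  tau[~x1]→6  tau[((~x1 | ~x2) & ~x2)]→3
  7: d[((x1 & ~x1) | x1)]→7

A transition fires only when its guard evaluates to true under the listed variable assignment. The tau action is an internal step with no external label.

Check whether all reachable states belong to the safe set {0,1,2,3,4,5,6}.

Answer: INVARIANT VIOLATED at state 7

Trace:
Allowed set {0,1,2,3,4,5,6}
Reachable = {0,6,7}
  0: ok
  6: ok
  7: VIOLATES
witness against invariant: c·c → 7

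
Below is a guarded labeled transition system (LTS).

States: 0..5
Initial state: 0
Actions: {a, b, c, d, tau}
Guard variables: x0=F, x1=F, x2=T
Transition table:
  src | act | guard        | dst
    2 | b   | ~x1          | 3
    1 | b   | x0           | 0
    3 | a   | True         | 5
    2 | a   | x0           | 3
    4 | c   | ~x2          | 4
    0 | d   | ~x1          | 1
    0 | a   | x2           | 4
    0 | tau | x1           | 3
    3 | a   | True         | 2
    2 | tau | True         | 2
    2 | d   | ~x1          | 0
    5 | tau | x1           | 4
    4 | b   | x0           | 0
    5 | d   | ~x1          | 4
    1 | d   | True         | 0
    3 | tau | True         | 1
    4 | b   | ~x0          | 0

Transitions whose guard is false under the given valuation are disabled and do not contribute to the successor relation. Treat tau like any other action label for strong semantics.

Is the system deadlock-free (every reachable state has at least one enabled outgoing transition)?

Answer: DEADLOCK-FREE

Working:
R = {0,1,4}
  0: a→4  d→1  [deg 2]
  1: d→0  [deg 1]
  4: b→0  [deg 1]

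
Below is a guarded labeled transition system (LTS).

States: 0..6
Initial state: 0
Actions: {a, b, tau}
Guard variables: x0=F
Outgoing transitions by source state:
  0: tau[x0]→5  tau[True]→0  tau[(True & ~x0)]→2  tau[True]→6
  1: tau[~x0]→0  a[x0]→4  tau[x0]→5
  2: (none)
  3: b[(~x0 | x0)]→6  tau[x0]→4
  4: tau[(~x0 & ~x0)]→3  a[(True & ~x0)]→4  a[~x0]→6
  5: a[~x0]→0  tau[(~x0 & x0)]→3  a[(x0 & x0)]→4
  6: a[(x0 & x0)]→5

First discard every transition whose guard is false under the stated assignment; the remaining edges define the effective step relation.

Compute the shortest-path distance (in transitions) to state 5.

Breadth-first toward 5:
  Layer 0: {0}
  Layer 1: {2,6}
5 never appears.

Answer: UNREACHABLE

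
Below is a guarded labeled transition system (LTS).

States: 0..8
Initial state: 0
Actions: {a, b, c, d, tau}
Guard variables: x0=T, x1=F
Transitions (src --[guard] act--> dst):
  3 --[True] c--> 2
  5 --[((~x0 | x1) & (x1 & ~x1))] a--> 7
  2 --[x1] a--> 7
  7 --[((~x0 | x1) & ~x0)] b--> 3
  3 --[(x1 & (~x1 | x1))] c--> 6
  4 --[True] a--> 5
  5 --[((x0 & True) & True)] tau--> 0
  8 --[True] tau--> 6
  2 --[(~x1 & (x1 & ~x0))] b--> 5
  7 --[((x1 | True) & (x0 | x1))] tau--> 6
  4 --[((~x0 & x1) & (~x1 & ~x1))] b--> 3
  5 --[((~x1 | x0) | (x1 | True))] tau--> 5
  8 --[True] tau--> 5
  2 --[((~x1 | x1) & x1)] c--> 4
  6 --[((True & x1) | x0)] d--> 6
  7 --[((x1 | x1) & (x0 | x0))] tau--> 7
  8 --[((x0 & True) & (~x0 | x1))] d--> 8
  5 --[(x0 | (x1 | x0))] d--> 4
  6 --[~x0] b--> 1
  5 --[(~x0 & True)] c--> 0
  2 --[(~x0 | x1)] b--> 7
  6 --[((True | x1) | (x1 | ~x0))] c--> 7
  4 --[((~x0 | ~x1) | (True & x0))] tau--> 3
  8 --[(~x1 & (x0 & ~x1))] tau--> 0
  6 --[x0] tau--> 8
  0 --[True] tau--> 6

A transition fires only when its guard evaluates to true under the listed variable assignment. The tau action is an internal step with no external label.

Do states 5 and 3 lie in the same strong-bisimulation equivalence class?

Bisimulation quotient by refinement:
  π0 = {{0,1,2,3,4,5,6,7,8}}
  π1 = {{0,7,8},{1,2},{3},{4},{5},{6}}
  π2 = {{0,7},{1,2},{3},{4},{5},{6},{8}}
Fixed point at round 3; 7 class(es).
5∈{5}, 3∈{3}

Answer: NOT BISIMILAR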